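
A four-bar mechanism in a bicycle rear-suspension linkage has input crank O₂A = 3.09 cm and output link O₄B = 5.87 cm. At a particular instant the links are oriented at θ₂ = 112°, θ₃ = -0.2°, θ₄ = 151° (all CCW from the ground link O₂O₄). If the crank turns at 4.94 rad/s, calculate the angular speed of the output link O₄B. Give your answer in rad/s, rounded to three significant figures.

ω₂ = 4.94 rad/s
Differentiating the loop-closure r₂e^{iθ₂}+r₃e^{iθ₃}=r₁+r₄e^{iθ₄} gives r₂ω₂e^{iθ₂}+r₃ω₃e^{iθ₃}=r₄ω₄e^{iθ₄}.
Eliminating the other unknown: ω₄ = r₂ω₂ sin(θ₂−θ₃) / [r₄ sin(θ₄−θ₃)].
Numerator sine = +0.92587; denominator sine = +0.48175.
Result = 0.0309·4.94·(+0.92587) / (0.0587·(+0.48175)) = +4.9977 rad/s; magnitude 4.9977 rad/s.

5.00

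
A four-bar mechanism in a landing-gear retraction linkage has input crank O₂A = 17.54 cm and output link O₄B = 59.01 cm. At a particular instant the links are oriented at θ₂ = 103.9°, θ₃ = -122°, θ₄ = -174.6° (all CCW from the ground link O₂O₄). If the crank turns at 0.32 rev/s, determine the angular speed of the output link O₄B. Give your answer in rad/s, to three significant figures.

ω₂ = 2.011 rad/s (from 0.32 rev/s).
Differentiating the loop-closure r₂e^{iθ₂}+r₃e^{iθ₃}=r₁+r₄e^{iθ₄} gives r₂ω₂e^{iθ₂}+r₃ω₃e^{iθ₃}=r₄ω₄e^{iθ₄}.
Eliminating the other unknown: ω₄ = r₂ω₂ sin(θ₂−θ₃) / [r₄ sin(θ₄−θ₃)].
Numerator sine = -0.71813; denominator sine = -0.79441.
Result = 0.1754·2.011·(-0.71813) / (0.5901·(-0.79441)) = +0.54024 rad/s; magnitude 0.54024 rad/s.

0.540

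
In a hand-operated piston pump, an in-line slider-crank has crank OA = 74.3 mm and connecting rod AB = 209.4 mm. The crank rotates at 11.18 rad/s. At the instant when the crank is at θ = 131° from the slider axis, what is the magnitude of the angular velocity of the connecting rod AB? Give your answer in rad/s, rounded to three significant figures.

ω = 11.18 rad/s
The rod makes angle φ with the slider axis where L sinφ = r sinθ; differentiating, L cosφ·φ̇ = r ω cosθ.
L cosφ = √(L² − r² sin²θ) = 0.20175 m.
|ω_rod| = r ω |cosθ| / √(L² − r² sin²θ) = 0.0743·11.18·0.65606/0.20175 = 2.7012 rad/s.

2.70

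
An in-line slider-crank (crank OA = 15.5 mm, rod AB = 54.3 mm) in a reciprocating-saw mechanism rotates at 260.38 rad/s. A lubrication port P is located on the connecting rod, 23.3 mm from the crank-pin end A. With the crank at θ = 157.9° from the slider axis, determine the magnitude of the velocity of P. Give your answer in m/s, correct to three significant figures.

2.52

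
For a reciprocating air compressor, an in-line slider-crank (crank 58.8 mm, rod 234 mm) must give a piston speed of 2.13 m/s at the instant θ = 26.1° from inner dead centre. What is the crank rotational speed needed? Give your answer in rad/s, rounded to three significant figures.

For an in-line slider-crank, |v_piston| = rω|sinθ|·[1 + r cosθ/√(L² − r² sin²θ)].
With r = 0.0588 m, L = 0.234 m, θ = 26.1°: the bracketed kinematic factor |dx/dθ| = 0.031742 m.
ω = v/|dx/dθ| = 2.13/0.031742 = 67.104 rad/s.

67.1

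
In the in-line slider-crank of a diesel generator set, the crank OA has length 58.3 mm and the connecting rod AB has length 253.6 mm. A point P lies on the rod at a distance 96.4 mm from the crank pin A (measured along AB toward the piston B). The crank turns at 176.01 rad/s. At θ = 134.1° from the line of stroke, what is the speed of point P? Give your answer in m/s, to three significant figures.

ω = 176 rad/s.  Crank-pin speed |V_A| = rω = 10.261 m/s, perpendicular to OA.
Rod angle: sinφ = −(r/L) sinθ ⇒ φ = -9.502°; ω_rod = −rω cosθ/√(L²−r²sin²θ) = +28.55 rad/s.
V_P = V_A + ω_rod × AP, with AP = 0.0964 m along the rod.
Components: V_Px = −rω sinθ − a·ω_rod·sinφ = -6.9146 m/s;  V_Py = rω cosθ + a·ω_rod·cosφ = -4.4265 m/s.
|V_P| = √(V_Px² + V_Py²) = 8.2101 m/s.

8.21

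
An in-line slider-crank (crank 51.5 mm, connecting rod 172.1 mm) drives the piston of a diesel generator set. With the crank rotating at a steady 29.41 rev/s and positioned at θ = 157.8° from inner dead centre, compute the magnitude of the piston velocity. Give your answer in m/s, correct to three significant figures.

ω = 2π·29.4 = 184.8 rad/s
For an in-line slider-crank, x = r cosθ + √(L² − r² sin²θ), so v = −rω sinθ·[1 + r cosθ/√(L² − r² sin²θ)].
With r = 0.0515 m, L = 0.1721 m, θ = 157.8°: √(L² − r² sin²θ) = 0.171 m.
v = −0.0515·184.8·0.37784·[1 + 0.0515·-0.92587/0.171] = -2.5931 m/s.
|v| = 2.5931 m/s.

2.59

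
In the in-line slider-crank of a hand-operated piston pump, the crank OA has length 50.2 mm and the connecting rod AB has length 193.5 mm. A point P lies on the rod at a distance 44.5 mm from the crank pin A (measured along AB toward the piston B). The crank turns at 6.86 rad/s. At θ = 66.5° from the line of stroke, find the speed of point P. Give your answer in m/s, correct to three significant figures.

ω = 6.86 rad/s.  Crank-pin speed |V_A| = rω = 0.34437 m/s, perpendicular to OA.
Rod angle: sinφ = −(r/L) sinθ ⇒ φ = -13.763°; ω_rod = −rω cosθ/√(L²−r²sin²θ) = -0.73063 rad/s.
V_P = V_A + ω_rod × AP, with AP = 0.0445 m along the rod.
Components: V_Px = −rω sinθ − a·ω_rod·sinφ = -0.32355 m/s;  V_Py = rω cosθ + a·ω_rod·cosφ = +0.10574 m/s.
|V_P| = √(V_Px² + V_Py²) = 0.34039 m/s.

0.340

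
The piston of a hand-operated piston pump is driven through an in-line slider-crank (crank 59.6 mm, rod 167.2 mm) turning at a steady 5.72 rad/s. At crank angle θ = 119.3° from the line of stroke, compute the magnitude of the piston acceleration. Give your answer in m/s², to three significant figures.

1.32

ω = 5.72 rad/s
x(θ) = r cosθ + √(L² − r² sin²θ); with ω constant, a = ω²·d²x/dθ².
d²x/dθ² = −r cosθ − r²(cos2θ)/√u − r⁴ sin²2θ/(4u^{3/2}),  u = L² − r² sin²θ = 0.0252544 m².
Substituting r = 0.0596 m, L = 0.1672 m, θ = 119.3°: d²x/dθ² = +0.04024 m.
a = ω²·d²x/dθ² = (5.72)²·(+0.04024) = +1.3166 m/s²;  |a| = 1.3166 m/s².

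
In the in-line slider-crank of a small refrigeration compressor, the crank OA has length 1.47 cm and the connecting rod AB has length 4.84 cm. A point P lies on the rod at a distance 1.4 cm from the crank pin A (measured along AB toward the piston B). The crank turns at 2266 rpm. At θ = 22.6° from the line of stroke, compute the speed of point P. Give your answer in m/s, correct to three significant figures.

ω = 237.3 rad/s.  Crank-pin speed |V_A| = rω = 3.4882 m/s, perpendicular to OA.
Rod angle: sinφ = −(r/L) sinθ ⇒ φ = -6.703°; ω_rod = −rω cosθ/√(L²−r²sin²θ) = -66.995 rad/s.
V_P = V_A + ω_rod × AP, with AP = 0.014 m along the rod.
Components: V_Px = −rω sinθ − a·ω_rod·sinφ = -1.45 m/s;  V_Py = rω cosθ + a·ω_rod·cosφ = +2.2889 m/s.
|V_P| = √(V_Px² + V_Py²) = 2.7095 m/s.

2.71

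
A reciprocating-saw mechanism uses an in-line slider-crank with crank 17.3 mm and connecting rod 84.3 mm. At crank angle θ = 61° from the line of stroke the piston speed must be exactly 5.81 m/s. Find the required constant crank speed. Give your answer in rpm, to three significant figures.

3330

For an in-line slider-crank, |v_piston| = rω|sinθ|·[1 + r cosθ/√(L² − r² sin²θ)].
With r = 0.0173 m, L = 0.0843 m, θ = 61°: the bracketed kinematic factor |dx/dθ| = 0.016661 m.
ω = v/|dx/dθ| = 5.81/0.016661 = 348.71 rad/s.
N = 60ω/(2π) = 3330 rpm.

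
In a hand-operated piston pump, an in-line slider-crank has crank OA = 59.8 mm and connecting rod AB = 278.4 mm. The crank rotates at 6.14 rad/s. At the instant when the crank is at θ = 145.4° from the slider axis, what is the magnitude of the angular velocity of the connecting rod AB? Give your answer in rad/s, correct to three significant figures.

ω = 6.14 rad/s
The rod makes angle φ with the slider axis where L sinφ = r sinθ; differentiating, L cosφ·φ̇ = r ω cosθ.
L cosφ = √(L² − r² sin²θ) = 0.27632 m.
|ω_rod| = r ω |cosθ| / √(L² − r² sin²θ) = 0.0598·6.14·0.82314/0.27632 = 1.0938 rad/s.

1.09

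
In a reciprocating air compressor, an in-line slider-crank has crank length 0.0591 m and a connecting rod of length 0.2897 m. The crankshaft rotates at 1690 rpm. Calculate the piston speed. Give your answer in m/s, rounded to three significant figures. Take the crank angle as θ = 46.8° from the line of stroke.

ω = 2π·1690/60 = 177 rad/s
For an in-line slider-crank, x = r cosθ + √(L² − r² sin²θ), so v = −rω sinθ·[1 + r cosθ/√(L² − r² sin²θ)].
With r = 0.0591 m, L = 0.2897 m, θ = 46.8°: √(L² − r² sin²θ) = 0.28648 m.
v = −0.0591·177·0.72897·[1 + 0.0591·0.68455/0.28648] = -8.7012 m/s.
|v| = 8.7012 m/s.

8.70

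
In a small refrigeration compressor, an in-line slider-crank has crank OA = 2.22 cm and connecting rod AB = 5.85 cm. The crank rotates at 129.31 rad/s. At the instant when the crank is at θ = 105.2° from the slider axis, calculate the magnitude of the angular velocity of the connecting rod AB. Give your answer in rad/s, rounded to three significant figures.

ω = 129.3 rad/s
The rod makes angle φ with the slider axis where L sinφ = r sinθ; differentiating, L cosφ·φ̇ = r ω cosθ.
L cosφ = √(L² − r² sin²θ) = 0.054436 m.
|ω_rod| = r ω |cosθ| / √(L² − r² sin²θ) = 0.0222·129.3·0.26219/0.054436 = 13.827 rad/s.

13.8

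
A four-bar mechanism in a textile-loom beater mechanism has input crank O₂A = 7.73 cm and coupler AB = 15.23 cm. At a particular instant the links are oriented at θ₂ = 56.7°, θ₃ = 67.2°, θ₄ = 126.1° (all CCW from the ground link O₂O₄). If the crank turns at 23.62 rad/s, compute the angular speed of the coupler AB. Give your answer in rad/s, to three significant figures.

ω₂ = 23.62 rad/s
Differentiating the loop-closure r₂e^{iθ₂}+r₃e^{iθ₃}=r₁+r₄e^{iθ₄} gives r₂ω₂e^{iθ₂}+r₃ω₃e^{iθ₃}=r₄ω₄e^{iθ₄}.
Eliminating the other unknown: ω₃ = r₂ω₂ sin(θ₄−θ₂) / [r₃ sin(θ₃−θ₄)].
Numerator sine = +0.93606; denominator sine = -0.85627.
Result = 0.0773·23.62·(+0.93606) / (0.1523·(-0.85627)) = -13.106 rad/s; magnitude 13.106 rad/s.

13.1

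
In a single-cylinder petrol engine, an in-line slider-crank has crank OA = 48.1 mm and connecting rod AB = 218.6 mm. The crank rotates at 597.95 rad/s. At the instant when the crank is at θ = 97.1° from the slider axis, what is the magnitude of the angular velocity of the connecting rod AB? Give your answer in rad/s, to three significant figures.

ω = 598 rad/s
The rod makes angle φ with the slider axis where L sinφ = r sinθ; differentiating, L cosφ·φ̇ = r ω cosθ.
L cosφ = √(L² − r² sin²θ) = 0.21333 m.
|ω_rod| = r ω |cosθ| / √(L² − r² sin²θ) = 0.0481·598·0.12360/0.21333 = 16.664 rad/s.

16.7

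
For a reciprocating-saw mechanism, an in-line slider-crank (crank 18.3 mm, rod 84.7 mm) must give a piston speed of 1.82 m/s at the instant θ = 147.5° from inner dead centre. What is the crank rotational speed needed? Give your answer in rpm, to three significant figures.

For an in-line slider-crank, |v_piston| = rω|sinθ|·[1 + r cosθ/√(L² − r² sin²θ)].
With r = 0.0183 m, L = 0.0847 m, θ = 147.5°: the bracketed kinematic factor |dx/dθ| = 0.0080287 m.
ω = v/|dx/dθ| = 1.82/0.0080287 = 226.69 rad/s.
N = 60ω/(2π) = 2164.7 rpm.

2160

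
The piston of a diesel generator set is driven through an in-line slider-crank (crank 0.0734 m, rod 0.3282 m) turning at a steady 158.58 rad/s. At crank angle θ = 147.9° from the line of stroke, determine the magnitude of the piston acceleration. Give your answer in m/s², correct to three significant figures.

1380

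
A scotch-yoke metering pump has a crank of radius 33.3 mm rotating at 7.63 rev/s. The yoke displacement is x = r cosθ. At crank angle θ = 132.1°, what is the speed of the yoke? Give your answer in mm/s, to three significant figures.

ω = 47.94 rad/s (from 7.63 rev/s).
x = r cosθ ⇒ ẋ = −rω sinθ.
|v| = rω|sinθ| = 0.0333·47.94·|sin 132.1°| = 1.1845 m/s = 1184.5 mm/s.

1180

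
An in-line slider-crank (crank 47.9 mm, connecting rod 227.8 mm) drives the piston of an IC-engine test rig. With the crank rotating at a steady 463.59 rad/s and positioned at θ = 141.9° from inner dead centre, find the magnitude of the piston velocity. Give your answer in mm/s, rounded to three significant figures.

ω = 463.6 rad/s
For an in-line slider-crank, x = r cosθ + √(L² − r² sin²θ), so v = −rω sinθ·[1 + r cosθ/√(L² − r² sin²θ)].
With r = 0.0479 m, L = 0.2278 m, θ = 141.9°: √(L² − r² sin²θ) = 0.22587 m.
v = −0.0479·463.6·0.61704·[1 + 0.0479·-0.78694/0.22587] = -11.415 m/s.
|v| = 11.415 m/s = 11415 mm/s.

11400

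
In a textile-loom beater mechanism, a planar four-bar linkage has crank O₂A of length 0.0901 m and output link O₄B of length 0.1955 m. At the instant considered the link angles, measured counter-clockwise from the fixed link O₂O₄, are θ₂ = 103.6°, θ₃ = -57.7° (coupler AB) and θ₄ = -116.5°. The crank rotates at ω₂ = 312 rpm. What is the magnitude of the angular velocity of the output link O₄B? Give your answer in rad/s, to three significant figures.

ω₂ = 32.67 rad/s (from 312 rpm).
Differentiating the loop-closure r₂e^{iθ₂}+r₃e^{iθ₃}=r₁+r₄e^{iθ₄} gives r₂ω₂e^{iθ₂}+r₃ω₃e^{iθ₃}=r₄ω₄e^{iθ₄}.
Eliminating the other unknown: ω₄ = r₂ω₂ sin(θ₂−θ₃) / [r₄ sin(θ₄−θ₃)].
Numerator sine = +0.32061; denominator sine = -0.85536.
Result = 0.0901·32.67·(+0.32061) / (0.1955·(-0.85536)) = -5.6441 rad/s; magnitude 5.6441 rad/s.

5.64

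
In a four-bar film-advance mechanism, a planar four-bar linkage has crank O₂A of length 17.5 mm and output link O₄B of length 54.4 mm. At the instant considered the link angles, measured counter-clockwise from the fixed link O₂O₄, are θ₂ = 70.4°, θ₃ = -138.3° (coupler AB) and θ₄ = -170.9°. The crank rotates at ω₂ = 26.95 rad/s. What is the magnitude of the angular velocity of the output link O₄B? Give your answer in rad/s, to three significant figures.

7.73

ω₂ = 26.95 rad/s
Differentiating the loop-closure r₂e^{iθ₂}+r₃e^{iθ₃}=r₁+r₄e^{iθ₄} gives r₂ω₂e^{iθ₂}+r₃ω₃e^{iθ₃}=r₄ω₄e^{iθ₄}.
Eliminating the other unknown: ω₄ = r₂ω₂ sin(θ₂−θ₃) / [r₄ sin(θ₄−θ₃)].
Numerator sine = -0.48022; denominator sine = -0.53877.
Result = 0.0175·26.95·(-0.48022) / (0.0544·(-0.53877)) = +7.7275 rad/s; magnitude 7.7275 rad/s.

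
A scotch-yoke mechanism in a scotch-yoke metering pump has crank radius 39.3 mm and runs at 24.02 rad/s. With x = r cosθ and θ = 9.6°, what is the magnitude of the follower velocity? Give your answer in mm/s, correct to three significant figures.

ω = 24.02 rad/s
x = r cosθ ⇒ ẋ = −rω sinθ.
|v| = rω|sinθ| = 0.0393·24.02·|sin 9.6°| = 0.15743 m/s = 157.43 mm/s.

157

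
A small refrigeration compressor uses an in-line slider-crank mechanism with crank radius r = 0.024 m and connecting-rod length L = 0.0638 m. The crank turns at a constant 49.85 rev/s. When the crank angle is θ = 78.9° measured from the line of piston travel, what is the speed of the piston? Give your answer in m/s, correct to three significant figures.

7.95

ω = 2π·49.9 = 313.2 rad/s
For an in-line slider-crank, x = r cosθ + √(L² − r² sin²θ), so v = −rω sinθ·[1 + r cosθ/√(L² − r² sin²θ)].
With r = 0.024 m, L = 0.0638 m, θ = 78.9°: √(L² − r² sin²θ) = 0.059294 m.
v = −0.024·313.2·0.98129·[1 + 0.024·0.19252/0.059294] = -7.9514 m/s.
|v| = 7.9514 m/s.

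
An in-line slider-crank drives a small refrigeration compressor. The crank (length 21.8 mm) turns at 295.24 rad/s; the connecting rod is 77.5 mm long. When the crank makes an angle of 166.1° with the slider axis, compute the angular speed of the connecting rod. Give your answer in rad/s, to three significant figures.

ω = 295.2 rad/s
The rod makes angle φ with the slider axis where L sinφ = r sinθ; differentiating, L cosφ·φ̇ = r ω cosθ.
L cosφ = √(L² − r² sin²θ) = 0.077323 m.
|ω_rod| = r ω |cosθ| / √(L² − r² sin²θ) = 0.0218·295.2·0.97072/0.077323 = 80.801 rad/s.

80.8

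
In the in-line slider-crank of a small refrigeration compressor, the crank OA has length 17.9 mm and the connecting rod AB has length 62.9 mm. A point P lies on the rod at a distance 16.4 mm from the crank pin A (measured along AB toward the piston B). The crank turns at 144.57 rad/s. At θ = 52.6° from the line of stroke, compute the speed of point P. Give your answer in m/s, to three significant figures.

2.44

ω = 144.6 rad/s.  Crank-pin speed |V_A| = rω = 2.5878 m/s, perpendicular to OA.
Rod angle: sinφ = −(r/L) sinθ ⇒ φ = -13.066°; ω_rod = −rω cosθ/√(L²−r²sin²θ) = -25.653 rad/s.
V_P = V_A + ω_rod × AP, with AP = 0.0164 m along the rod.
Components: V_Px = −rω sinθ − a·ω_rod·sinφ = -2.1509 m/s;  V_Py = rω cosθ + a·ω_rod·cosφ = +1.162 m/s.
|V_P| = √(V_Px² + V_Py²) = 2.4447 m/s.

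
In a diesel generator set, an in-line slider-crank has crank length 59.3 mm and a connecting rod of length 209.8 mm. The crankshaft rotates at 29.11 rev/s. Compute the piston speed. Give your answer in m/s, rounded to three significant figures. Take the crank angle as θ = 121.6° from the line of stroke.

ω = 2π·29.1 = 182.9 rad/s
For an in-line slider-crank, x = r cosθ + √(L² − r² sin²θ), so v = −rω sinθ·[1 + r cosθ/√(L² − r² sin²θ)].
With r = 0.0593 m, L = 0.2098 m, θ = 121.6°: √(L² − r² sin²θ) = 0.20363 m.
v = −0.0593·182.9·0.85173·[1 + 0.0593·-0.52399/0.20363] = -7.8283 m/s.
|v| = 7.8283 m/s.

7.83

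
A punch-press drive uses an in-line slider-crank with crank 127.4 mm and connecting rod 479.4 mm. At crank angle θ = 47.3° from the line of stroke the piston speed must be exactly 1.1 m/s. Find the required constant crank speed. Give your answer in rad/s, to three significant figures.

9.92

For an in-line slider-crank, |v_piston| = rω|sinθ|·[1 + r cosθ/√(L² − r² sin²θ)].
With r = 0.1274 m, L = 0.4794 m, θ = 47.3°: the bracketed kinematic factor |dx/dθ| = 0.11083 m.
ω = v/|dx/dθ| = 1.1/0.11083 = 9.9248 rad/s.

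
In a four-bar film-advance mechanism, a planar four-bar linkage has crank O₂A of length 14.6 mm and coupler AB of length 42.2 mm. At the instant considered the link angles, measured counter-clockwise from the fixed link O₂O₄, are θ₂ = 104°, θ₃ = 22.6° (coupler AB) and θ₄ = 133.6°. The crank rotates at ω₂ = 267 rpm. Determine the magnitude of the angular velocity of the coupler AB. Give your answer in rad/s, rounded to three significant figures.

5.12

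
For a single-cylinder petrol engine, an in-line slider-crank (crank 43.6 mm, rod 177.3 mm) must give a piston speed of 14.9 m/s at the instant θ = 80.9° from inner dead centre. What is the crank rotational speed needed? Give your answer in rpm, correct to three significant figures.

3180

For an in-line slider-crank, |v_piston| = rω|sinθ|·[1 + r cosθ/√(L² − r² sin²θ)].
With r = 0.0436 m, L = 0.1773 m, θ = 80.9°: the bracketed kinematic factor |dx/dθ| = 0.044777 m.
ω = v/|dx/dθ| = 14.9/0.044777 = 332.76 rad/s.
N = 60ω/(2π) = 3177.6 rpm.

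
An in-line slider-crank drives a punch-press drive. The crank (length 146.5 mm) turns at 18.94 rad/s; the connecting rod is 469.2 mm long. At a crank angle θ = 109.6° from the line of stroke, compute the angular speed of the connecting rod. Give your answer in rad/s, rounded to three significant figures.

2.08

ω = 18.94 rad/s
The rod makes angle φ with the slider axis where L sinφ = r sinθ; differentiating, L cosφ·φ̇ = r ω cosθ.
L cosφ = √(L² − r² sin²θ) = 0.44844 m.
|ω_rod| = r ω |cosθ| / √(L² − r² sin²θ) = 0.1465·18.94·0.33545/0.44844 = 2.0756 rad/s.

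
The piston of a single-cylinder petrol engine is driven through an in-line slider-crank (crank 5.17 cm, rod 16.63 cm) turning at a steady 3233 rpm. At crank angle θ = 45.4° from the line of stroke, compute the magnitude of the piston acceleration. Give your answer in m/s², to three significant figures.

4180

ω = 2π·3233/60 = 338.6 rad/s
x(θ) = r cosθ + √(L² − r² sin²θ); with ω constant, a = ω²·d²x/dθ².
d²x/dθ² = −r cosθ − r²(cos2θ)/√u − r⁴ sin²2θ/(4u^{3/2}),  u = L² − r² sin²θ = 0.0263006 m².
Substituting r = 0.0517 m, L = 0.1663 m, θ = 45.4°: d²x/dθ² = -0.03649 m.
a = ω²·d²x/dθ² = (338.6)²·(-0.03649) = -4182.5 m/s²;  |a| = 4182.5 m/s².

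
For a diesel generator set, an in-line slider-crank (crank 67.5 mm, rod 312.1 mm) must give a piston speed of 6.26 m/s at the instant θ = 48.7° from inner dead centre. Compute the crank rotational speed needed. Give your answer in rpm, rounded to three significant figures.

For an in-line slider-crank, |v_piston| = rω|sinθ|·[1 + r cosθ/√(L² − r² sin²θ)].
With r = 0.0675 m, L = 0.3121 m, θ = 48.7°: the bracketed kinematic factor |dx/dθ| = 0.058046 m.
ω = v/|dx/dθ| = 6.26/0.058046 = 107.84 rad/s.
N = 60ω/(2π) = 1029.8 rpm.

1030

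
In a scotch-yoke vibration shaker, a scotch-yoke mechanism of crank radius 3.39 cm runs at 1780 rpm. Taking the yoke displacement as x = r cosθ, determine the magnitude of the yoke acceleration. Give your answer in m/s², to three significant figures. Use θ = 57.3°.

ω = 186.4 rad/s (from 1780 rpm).
x = r cosθ ⇒ ẍ = −rω² cosθ (ω constant).
|a| = rω²|cosθ| = 0.0339·(186.4)²·|cos 57.3°| = 636.33 m/s².

636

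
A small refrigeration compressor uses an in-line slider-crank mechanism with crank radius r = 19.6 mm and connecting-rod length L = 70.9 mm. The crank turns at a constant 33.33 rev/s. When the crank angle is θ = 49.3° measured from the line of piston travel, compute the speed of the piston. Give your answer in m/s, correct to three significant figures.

3.69

ω = 2π·33.3 = 209.4 rad/s
For an in-line slider-crank, x = r cosθ + √(L² − r² sin²θ), so v = −rω sinθ·[1 + r cosθ/√(L² − r² sin²θ)].
With r = 0.0196 m, L = 0.0709 m, θ = 49.3°: √(L² − r² sin²θ) = 0.069325 m.
v = −0.0196·209.4·0.75813·[1 + 0.0196·0.65210/0.069325] = -3.6856 m/s.
|v| = 3.6856 m/s.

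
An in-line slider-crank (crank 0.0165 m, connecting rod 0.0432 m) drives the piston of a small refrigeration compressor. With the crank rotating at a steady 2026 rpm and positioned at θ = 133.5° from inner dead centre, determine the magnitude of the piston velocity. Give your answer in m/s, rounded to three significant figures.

ω = 2π·2026/60 = 212.2 rad/s
For an in-line slider-crank, x = r cosθ + √(L² − r² sin²θ), so v = −rω sinθ·[1 + r cosθ/√(L² − r² sin²θ)].
With r = 0.0165 m, L = 0.0432 m, θ = 133.5°: √(L² − r² sin²θ) = 0.041509 m.
v = −0.0165·212.2·0.72537·[1 + 0.0165·-0.68835/0.041509] = -1.8445 m/s.
|v| = 1.8445 m/s.

1.84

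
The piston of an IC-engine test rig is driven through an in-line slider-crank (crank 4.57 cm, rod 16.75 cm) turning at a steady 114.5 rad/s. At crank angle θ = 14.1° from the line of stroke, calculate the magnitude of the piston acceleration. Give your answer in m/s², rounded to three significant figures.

ω = 114.5 rad/s
x(θ) = r cosθ + √(L² − r² sin²θ); with ω constant, a = ω²·d²x/dθ².
d²x/dθ² = −r cosθ − r²(cos2θ)/√u − r⁴ sin²2θ/(4u^{3/2}),  u = L² − r² sin²θ = 0.0279323 m².
Substituting r = 0.0457 m, L = 0.1675 m, θ = 14.1°: d²x/dθ² = -0.055388 m.
a = ω²·d²x/dθ² = (114.5)²·(-0.055388) = -726.15 m/s²;  |a| = 726.15 m/s².

726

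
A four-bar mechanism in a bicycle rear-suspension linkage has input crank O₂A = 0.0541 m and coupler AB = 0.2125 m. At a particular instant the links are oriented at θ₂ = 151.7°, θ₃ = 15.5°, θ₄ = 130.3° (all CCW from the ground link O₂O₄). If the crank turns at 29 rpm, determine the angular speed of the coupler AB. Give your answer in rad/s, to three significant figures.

0.311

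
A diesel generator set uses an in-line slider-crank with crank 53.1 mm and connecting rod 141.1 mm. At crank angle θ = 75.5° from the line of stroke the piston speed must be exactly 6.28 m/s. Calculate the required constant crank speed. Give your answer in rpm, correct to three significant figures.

1060

For an in-line slider-crank, |v_piston| = rω|sinθ|·[1 + r cosθ/√(L² − r² sin²θ)].
With r = 0.0531 m, L = 0.1411 m, θ = 75.5°: the bracketed kinematic factor |dx/dθ| = 0.05661 m.
ω = v/|dx/dθ| = 6.28/0.05661 = 110.93 rad/s.
N = 60ω/(2π) = 1059.3 rpm.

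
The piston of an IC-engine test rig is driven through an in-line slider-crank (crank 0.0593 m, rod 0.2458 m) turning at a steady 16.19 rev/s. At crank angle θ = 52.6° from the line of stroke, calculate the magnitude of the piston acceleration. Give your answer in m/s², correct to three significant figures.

ω = 2π·16.2 = 101.7 rad/s
x(θ) = r cosθ + √(L² − r² sin²θ); with ω constant, a = ω²·d²x/dθ².
d²x/dθ² = −r cosθ − r²(cos2θ)/√u − r⁴ sin²2θ/(4u^{3/2}),  u = L² − r² sin²θ = 0.0581984 m².
Substituting r = 0.0593 m, L = 0.2458 m, θ = 52.6°: d²x/dθ² = -0.032401 m.
a = ω²·d²x/dθ² = (101.7)²·(-0.032401) = -335.28 m/s²;  |a| = 335.28 m/s².

335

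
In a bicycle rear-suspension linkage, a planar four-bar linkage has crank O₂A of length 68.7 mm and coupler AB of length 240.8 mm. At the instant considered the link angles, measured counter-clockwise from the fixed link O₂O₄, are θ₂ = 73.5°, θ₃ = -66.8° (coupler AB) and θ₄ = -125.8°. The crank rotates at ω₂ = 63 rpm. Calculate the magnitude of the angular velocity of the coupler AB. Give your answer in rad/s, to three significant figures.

0.726

ω₂ = 6.597 rad/s (from 63 rpm).
Differentiating the loop-closure r₂e^{iθ₂}+r₃e^{iθ₃}=r₁+r₄e^{iθ₄} gives r₂ω₂e^{iθ₂}+r₃ω₃e^{iθ₃}=r₄ω₄e^{iθ₄}.
Eliminating the other unknown: ω₃ = r₂ω₂ sin(θ₄−θ₂) / [r₃ sin(θ₃−θ₄)].
Numerator sine = +0.33051; denominator sine = +0.85717.
Result = 0.0687·6.597·(+0.33051) / (0.2408·(+0.85717)) = +0.72576 rad/s; magnitude 0.72576 rad/s.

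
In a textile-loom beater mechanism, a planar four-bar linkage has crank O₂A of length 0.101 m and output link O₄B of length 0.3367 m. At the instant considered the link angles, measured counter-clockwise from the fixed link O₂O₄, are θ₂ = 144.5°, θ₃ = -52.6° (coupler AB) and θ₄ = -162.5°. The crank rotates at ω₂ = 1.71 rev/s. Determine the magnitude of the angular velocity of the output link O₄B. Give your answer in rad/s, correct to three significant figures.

ω₂ = 10.74 rad/s (from 1.71 rev/s).
Differentiating the loop-closure r₂e^{iθ₂}+r₃e^{iθ₃}=r₁+r₄e^{iθ₄} gives r₂ω₂e^{iθ₂}+r₃ω₃e^{iθ₃}=r₄ω₄e^{iθ₄}.
Eliminating the other unknown: ω₄ = r₂ω₂ sin(θ₂−θ₃) / [r₄ sin(θ₄−θ₃)].
Numerator sine = -0.29404; denominator sine = -0.94029.
Result = 0.101·10.74·(-0.29404) / (0.3367·(-0.94029)) = +1.0079 rad/s; magnitude 1.0079 rad/s.

1.01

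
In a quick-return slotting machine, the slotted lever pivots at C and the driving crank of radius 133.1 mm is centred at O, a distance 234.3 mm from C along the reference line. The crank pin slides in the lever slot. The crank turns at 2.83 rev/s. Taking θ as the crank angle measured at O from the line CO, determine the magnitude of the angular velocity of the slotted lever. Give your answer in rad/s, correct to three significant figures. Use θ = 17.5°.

ω = 17.78 rad/s (from 2.83 rev/s).
Crank pin A relative to C: A = (d + r cosθ, r sinθ); lever angle φ = atan2(r sinθ, d + r cosθ).
Differentiating tanφ: φ̇ = rω(d cosθ + r)/(d² + r² + 2dr cosθ).
d² + r² + 2dr cosθ = |CA|² = 0.132096 m²;  d cosθ + r = +0.35656 m.
|ω_lever| = |0.1331·17.78·+0.35656| / 0.132096 = 6.3883 rad/s.

6.39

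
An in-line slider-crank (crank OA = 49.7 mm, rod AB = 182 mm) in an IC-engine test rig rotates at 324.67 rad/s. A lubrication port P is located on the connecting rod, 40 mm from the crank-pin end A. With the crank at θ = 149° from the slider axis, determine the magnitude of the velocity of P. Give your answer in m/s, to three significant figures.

13.4

ω = 324.7 rad/s.  Crank-pin speed |V_A| = rω = 16.136 m/s, perpendicular to OA.
Rod angle: sinφ = −(r/L) sinθ ⇒ φ = -8.085°; ω_rod = −rω cosθ/√(L²−r²sin²θ) = +76.759 rad/s.
V_P = V_A + ω_rod × AP, with AP = 0.04 m along the rod.
Components: V_Px = −rω sinθ − a·ω_rod·sinφ = -7.8789 m/s;  V_Py = rω cosθ + a·ω_rod·cosφ = -10.791 m/s.
|V_P| = √(V_Px² + V_Py²) = 13.362 m/s.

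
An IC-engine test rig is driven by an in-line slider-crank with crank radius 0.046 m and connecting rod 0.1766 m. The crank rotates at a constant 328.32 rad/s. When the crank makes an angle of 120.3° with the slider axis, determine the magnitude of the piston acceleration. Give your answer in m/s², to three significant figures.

ω = 328.3 rad/s
x(θ) = r cosθ + √(L² − r² sin²θ); with ω constant, a = ω²·d²x/dθ².
d²x/dθ² = −r cosθ − r²(cos2θ)/√u − r⁴ sin²2θ/(4u^{3/2}),  u = L² − r² sin²θ = 0.0296102 m².
Substituting r = 0.046 m, L = 0.1766 m, θ = 120.3°: d²x/dθ² = +0.029078 m.
a = ω²·d²x/dθ² = (328.3)²·(+0.029078) = +3134.4 m/s²;  |a| = 3134.4 m/s².

3130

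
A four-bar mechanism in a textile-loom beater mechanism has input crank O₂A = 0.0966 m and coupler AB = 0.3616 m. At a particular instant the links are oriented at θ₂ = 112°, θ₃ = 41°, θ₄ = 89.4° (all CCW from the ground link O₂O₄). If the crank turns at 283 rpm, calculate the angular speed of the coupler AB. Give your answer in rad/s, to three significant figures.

4.07

ω₂ = 29.64 rad/s (from 283 rpm).
Differentiating the loop-closure r₂e^{iθ₂}+r₃e^{iθ₃}=r₁+r₄e^{iθ₄} gives r₂ω₂e^{iθ₂}+r₃ω₃e^{iθ₃}=r₄ω₄e^{iθ₄}.
Eliminating the other unknown: ω₃ = r₂ω₂ sin(θ₄−θ₂) / [r₃ sin(θ₃−θ₄)].
Numerator sine = -0.38430; denominator sine = -0.74780.
Result = 0.0966·29.64·(-0.38430) / (0.3616·(-0.74780)) = +4.0686 rad/s; magnitude 4.0686 rad/s.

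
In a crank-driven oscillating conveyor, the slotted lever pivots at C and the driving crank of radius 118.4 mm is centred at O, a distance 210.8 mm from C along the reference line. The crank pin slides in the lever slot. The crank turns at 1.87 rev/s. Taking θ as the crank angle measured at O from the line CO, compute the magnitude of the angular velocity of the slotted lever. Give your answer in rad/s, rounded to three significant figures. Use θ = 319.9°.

4.03

ω = 11.75 rad/s (from 1.87 rev/s).
Crank pin A relative to C: A = (d + r cosθ, r sinθ); lever angle φ = atan2(r sinθ, d + r cosθ).
Differentiating tanφ: φ̇ = rω(d cosθ + r)/(d² + r² + 2dr cosθ).
d² + r² + 2dr cosθ = |CA|² = 0.0966381 m²;  d cosθ + r = +0.27965 m.
|ω_lever| = |0.1184·11.75·+0.27965| / 0.0966381 = 4.0256 rad/s.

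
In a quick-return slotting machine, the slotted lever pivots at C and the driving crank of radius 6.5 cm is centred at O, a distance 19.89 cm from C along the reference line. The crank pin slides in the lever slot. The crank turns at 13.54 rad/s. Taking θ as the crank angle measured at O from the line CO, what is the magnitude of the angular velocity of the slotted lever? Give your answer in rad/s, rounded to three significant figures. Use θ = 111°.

0.160

ω = 13.54 rad/s
Crank pin A relative to C: A = (d + r cosθ, r sinθ); lever angle φ = atan2(r sinθ, d + r cosθ).
Differentiating tanφ: φ̇ = rω(d cosθ + r)/(d² + r² + 2dr cosθ).
d² + r² + 2dr cosθ = |CA|² = 0.0345199 m²;  d cosθ + r = -0.0062794 m.
|ω_lever| = |0.065·13.54·-0.0062794| / 0.0345199 = 0.1601 rad/s.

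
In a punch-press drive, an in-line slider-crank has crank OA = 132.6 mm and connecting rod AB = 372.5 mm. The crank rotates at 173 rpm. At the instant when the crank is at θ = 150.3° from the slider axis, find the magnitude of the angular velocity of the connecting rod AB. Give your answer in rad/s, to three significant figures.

5.69

ω = 18.12 rad/s (converted from 173 rpm).
The rod makes angle φ with the slider axis where L sinφ = r sinθ; differentiating, L cosφ·φ̇ = r ω cosθ.
L cosφ = √(L² − r² sin²θ) = 0.36666 m.
|ω_rod| = r ω |cosθ| / √(L² − r² sin²θ) = 0.1326·18.12·0.86863/0.36666 = 5.691 rad/s.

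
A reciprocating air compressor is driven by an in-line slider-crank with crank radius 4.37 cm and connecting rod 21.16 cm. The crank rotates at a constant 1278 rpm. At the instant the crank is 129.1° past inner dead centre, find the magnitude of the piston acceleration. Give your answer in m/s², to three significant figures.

525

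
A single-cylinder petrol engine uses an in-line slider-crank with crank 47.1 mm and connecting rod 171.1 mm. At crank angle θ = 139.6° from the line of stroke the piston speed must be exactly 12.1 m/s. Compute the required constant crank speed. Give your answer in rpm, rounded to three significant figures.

4810

For an in-line slider-crank, |v_piston| = rω|sinθ|·[1 + r cosθ/√(L² − r² sin²θ)].
With r = 0.0471 m, L = 0.1711 m, θ = 139.6°: the bracketed kinematic factor |dx/dθ| = 0.024023 m.
ω = v/|dx/dθ| = 12.1/0.024023 = 503.69 rad/s.
N = 60ω/(2π) = 4809.9 rpm.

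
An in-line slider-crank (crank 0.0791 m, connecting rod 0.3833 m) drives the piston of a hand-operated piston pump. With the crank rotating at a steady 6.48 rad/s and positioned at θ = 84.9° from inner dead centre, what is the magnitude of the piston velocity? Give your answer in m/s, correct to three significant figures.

0.520

ω = 6.48 rad/s
For an in-line slider-crank, x = r cosθ + √(L² − r² sin²θ), so v = −rω sinθ·[1 + r cosθ/√(L² − r² sin²θ)].
With r = 0.0791 m, L = 0.3833 m, θ = 84.9°: √(L² − r² sin²θ) = 0.37512 m.
v = −0.0791·6.48·0.99604·[1 + 0.0791·0.08889/0.37512] = -0.52011 m/s.
|v| = 0.52011 m/s.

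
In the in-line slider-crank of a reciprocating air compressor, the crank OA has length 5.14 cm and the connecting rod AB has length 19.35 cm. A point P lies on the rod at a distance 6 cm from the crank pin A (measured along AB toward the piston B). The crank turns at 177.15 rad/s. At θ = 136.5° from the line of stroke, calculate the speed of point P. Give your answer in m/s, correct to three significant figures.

7.44

ω = 177.2 rad/s.  Crank-pin speed |V_A| = rω = 9.1055 m/s, perpendicular to OA.
Rod angle: sinφ = −(r/L) sinθ ⇒ φ = -10.536°; ω_rod = −rω cosθ/√(L²−r²sin²θ) = +34.719 rad/s.
V_P = V_A + ω_rod × AP, with AP = 0.06 m along the rod.
Components: V_Px = −rω sinθ − a·ω_rod·sinφ = -5.8869 m/s;  V_Py = rω cosθ + a·ω_rod·cosφ = -4.5569 m/s.
|V_P| = √(V_Px² + V_Py²) = 7.4445 m/s.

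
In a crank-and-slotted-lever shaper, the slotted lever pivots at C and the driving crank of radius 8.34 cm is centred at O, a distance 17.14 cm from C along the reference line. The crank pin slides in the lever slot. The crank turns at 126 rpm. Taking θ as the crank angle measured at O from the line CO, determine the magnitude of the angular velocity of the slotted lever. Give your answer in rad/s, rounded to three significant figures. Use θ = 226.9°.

ω = 13.19 rad/s (from 126 rpm).
Crank pin A relative to C: A = (d + r cosθ, r sinθ); lever angle φ = atan2(r sinθ, d + r cosθ).
Differentiating tanφ: φ̇ = rω(d cosθ + r)/(d² + r² + 2dr cosθ).
d² + r² + 2dr cosθ = |CA|² = 0.0167991 m²;  d cosθ + r = -0.033713 m.
|ω_lever| = |0.0834·13.19·-0.033713| / 0.0167991 = 2.2084 rad/s.

2.21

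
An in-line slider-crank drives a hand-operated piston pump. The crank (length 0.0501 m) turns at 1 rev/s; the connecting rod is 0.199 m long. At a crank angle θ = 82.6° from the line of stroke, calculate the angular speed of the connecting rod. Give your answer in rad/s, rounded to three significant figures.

ω = 6.283 rad/s (converted from 1 rev/s).
The rod makes angle φ with the slider axis where L sinφ = r sinθ; differentiating, L cosφ·φ̇ = r ω cosθ.
L cosφ = √(L² − r² sin²θ) = 0.1927 m.
|ω_rod| = r ω |cosθ| / √(L² − r² sin²θ) = 0.0501·6.283·0.12880/0.1927 = 0.2104 rad/s.

0.210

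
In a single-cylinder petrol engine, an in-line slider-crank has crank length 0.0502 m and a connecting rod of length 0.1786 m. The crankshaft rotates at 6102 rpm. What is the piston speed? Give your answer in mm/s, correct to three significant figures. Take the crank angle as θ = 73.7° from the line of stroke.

33300

ω = 2π·6102/60 = 639 rad/s
For an in-line slider-crank, x = r cosθ + √(L² − r² sin²θ), so v = −rω sinθ·[1 + r cosθ/√(L² − r² sin²θ)].
With r = 0.0502 m, L = 0.1786 m, θ = 73.7°: √(L² − r² sin²θ) = 0.17198 m.
v = −0.0502·639·0.95981·[1 + 0.0502·0.28067/0.17198] = -33.311 m/s.
|v| = 33.311 m/s = 33311 mm/s.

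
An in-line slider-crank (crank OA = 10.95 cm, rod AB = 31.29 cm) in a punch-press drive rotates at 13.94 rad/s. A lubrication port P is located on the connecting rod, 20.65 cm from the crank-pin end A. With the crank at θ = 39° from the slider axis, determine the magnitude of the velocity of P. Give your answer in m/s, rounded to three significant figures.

ω = 13.94 rad/s.  Crank-pin speed |V_A| = rω = 1.5264 m/s, perpendicular to OA.
Rod angle: sinφ = −(r/L) sinθ ⇒ φ = -12.723°; ω_rod = −rω cosθ/√(L²−r²sin²θ) = -3.8866 rad/s.
V_P = V_A + ω_rod × AP, with AP = 0.2065 m along the rod.
Components: V_Px = −rω sinθ − a·ω_rod·sinφ = -1.1374 m/s;  V_Py = rω cosθ + a·ω_rod·cosφ = +0.40338 m/s.
|V_P| = √(V_Px² + V_Py²) = 1.2068 m/s.

1.21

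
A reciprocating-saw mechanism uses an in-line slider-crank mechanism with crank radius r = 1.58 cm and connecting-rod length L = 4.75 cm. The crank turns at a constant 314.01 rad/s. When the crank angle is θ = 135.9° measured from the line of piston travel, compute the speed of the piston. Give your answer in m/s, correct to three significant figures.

2.60

ω = 314 rad/s
For an in-line slider-crank, x = r cosθ + √(L² − r² sin²θ), so v = −rω sinθ·[1 + r cosθ/√(L² − r² sin²θ)].
With r = 0.0158 m, L = 0.0475 m, θ = 135.9°: √(L² − r² sin²θ) = 0.04621 m.
v = −0.0158·314·0.69591·[1 + 0.0158·-0.71813/0.04621] = -2.6049 m/s.
|v| = 2.6049 m/s.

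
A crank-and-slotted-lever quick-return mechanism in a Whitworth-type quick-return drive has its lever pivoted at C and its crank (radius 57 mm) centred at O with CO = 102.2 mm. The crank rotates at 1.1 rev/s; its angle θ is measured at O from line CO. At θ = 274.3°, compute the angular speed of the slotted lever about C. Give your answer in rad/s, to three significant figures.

1.75

ω = 6.912 rad/s (from 1.1 rev/s).
Crank pin A relative to C: A = (d + r cosθ, r sinθ); lever angle φ = atan2(r sinθ, d + r cosθ).
Differentiating tanφ: φ̇ = rω(d cosθ + r)/(d² + r² + 2dr cosθ).
d² + r² + 2dr cosθ = |CA|² = 0.0145674 m²;  d cosθ + r = +0.064663 m.
|ω_lever| = |0.057·6.912·+0.064663| / 0.0145674 = 1.7487 rad/s.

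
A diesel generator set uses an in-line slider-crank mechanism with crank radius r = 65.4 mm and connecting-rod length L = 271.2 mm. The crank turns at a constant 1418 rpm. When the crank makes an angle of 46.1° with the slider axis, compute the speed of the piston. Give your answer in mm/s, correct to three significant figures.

ω = 2π·1418/60 = 148.5 rad/s
For an in-line slider-crank, x = r cosθ + √(L² − r² sin²θ), so v = −rω sinθ·[1 + r cosθ/√(L² − r² sin²θ)].
With r = 0.0654 m, L = 0.2712 m, θ = 46.1°: √(L² − r² sin²θ) = 0.26707 m.
v = −0.0654·148.5·0.72055·[1 + 0.0654·0.69340/0.26707] = -8.1857 m/s.
|v| = 8.1857 m/s = 8185.7 mm/s.

8190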